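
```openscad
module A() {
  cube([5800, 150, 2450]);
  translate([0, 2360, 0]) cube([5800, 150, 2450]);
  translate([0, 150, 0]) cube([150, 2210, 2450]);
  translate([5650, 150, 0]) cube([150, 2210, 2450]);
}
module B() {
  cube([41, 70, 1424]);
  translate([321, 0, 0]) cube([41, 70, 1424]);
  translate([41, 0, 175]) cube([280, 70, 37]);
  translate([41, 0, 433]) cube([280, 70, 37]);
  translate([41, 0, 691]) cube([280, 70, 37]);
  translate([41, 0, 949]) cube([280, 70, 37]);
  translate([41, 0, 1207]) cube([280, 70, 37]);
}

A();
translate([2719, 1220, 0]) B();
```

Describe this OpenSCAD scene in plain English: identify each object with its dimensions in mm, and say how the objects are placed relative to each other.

A is a box-shaped house frame (walls only): outside footprint 5800×2510 mm, wall height 2450 mm, wall thickness 150 mm. The two y-facing walls run the full x-width; the two x-facing walls fit between the inner faces of the y-facing walls.

B is a wooden ladder with two side rails of 41×70 mm section and 1424 mm height, set 362 mm apart overall. Between them run 5 rectangular rungs (70 mm deep, 37 mm thick), front faces flush with the rails' −y face. The bottom of the first rung is 175 mm above the floor and each subsequent rung is 258 mm higher than the one below.

The ladder sits inside the house frame, centred.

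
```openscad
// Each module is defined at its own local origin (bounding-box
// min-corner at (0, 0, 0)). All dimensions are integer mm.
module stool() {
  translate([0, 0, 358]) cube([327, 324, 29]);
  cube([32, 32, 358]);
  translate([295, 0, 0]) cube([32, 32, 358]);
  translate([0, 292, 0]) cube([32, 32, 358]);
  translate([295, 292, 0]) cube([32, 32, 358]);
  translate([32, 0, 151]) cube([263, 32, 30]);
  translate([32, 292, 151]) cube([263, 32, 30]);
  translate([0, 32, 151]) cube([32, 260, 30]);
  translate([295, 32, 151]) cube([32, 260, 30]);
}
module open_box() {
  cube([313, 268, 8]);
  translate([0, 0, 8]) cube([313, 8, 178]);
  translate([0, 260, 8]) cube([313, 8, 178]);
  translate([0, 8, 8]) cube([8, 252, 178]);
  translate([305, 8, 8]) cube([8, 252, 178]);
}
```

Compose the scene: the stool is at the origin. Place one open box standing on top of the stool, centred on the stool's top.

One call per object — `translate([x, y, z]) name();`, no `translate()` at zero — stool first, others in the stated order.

stool();
translate([7, 28, 387]) open_box();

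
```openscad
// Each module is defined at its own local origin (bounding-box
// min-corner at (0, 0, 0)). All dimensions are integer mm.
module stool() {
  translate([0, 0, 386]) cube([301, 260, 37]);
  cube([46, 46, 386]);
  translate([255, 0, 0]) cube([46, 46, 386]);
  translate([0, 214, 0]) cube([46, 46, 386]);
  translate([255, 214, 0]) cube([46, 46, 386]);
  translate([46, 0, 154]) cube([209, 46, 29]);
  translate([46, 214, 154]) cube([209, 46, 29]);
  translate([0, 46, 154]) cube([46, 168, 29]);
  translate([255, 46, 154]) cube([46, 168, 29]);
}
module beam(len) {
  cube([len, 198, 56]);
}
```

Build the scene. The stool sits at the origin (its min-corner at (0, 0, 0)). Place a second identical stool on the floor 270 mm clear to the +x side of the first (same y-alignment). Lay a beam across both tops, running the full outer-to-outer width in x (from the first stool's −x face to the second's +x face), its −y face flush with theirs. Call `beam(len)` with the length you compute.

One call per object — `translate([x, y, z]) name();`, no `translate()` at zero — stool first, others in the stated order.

stool();
translate([571, 0, 0]) stool();
translate([0, 0, 423]) beam(872);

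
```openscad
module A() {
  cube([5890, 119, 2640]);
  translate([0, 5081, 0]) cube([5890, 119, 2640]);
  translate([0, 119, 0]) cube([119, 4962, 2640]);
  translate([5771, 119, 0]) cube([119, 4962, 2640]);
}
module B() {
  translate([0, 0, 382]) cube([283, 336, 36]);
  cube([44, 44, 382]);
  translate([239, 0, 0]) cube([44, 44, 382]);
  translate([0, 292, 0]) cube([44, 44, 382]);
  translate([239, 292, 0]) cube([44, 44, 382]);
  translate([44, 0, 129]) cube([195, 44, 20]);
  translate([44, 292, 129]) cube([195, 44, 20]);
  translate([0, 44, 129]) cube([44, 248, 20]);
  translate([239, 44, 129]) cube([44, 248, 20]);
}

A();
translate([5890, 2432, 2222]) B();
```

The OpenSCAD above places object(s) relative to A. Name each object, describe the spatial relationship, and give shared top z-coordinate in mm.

A is a house frame. B is a stool. The stool is beside the house frame with their tops flush at z = 2640. The shared top z-coordinate is 2640 mm.

Both tops at z = 2640 mm.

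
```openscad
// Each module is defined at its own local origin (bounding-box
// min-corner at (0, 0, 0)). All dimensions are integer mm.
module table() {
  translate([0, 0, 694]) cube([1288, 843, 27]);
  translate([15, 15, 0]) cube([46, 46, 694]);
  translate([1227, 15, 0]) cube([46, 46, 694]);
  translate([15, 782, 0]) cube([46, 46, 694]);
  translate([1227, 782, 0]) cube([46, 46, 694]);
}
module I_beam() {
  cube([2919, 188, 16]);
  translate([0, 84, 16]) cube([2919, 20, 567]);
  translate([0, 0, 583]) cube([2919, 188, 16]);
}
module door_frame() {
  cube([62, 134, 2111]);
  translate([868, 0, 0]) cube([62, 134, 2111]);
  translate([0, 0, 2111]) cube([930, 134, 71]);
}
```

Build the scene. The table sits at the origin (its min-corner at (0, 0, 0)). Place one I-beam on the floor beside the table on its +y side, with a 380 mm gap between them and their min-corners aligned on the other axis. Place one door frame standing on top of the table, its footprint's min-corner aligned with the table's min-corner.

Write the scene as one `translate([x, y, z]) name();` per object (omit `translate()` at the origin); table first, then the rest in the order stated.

table();
translate([0, 1223, 0]) I_beam();
translate([0, 0, 721]) door_frame();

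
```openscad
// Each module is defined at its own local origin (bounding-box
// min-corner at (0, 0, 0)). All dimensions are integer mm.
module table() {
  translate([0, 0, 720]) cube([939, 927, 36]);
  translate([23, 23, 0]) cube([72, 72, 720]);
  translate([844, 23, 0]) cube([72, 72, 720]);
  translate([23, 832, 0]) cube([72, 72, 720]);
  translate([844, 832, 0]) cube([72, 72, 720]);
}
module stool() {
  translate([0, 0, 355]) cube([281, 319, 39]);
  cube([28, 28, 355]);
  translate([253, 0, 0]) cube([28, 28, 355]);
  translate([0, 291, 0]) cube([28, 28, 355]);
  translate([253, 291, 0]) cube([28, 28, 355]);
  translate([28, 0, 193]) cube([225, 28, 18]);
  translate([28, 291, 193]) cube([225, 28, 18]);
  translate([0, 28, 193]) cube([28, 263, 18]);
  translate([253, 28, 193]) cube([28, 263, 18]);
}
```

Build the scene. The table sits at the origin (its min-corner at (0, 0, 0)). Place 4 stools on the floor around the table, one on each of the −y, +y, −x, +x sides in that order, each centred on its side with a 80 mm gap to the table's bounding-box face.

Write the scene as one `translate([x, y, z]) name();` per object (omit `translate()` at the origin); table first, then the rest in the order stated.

table();
translate([329, -399, 0]) stool();
translate([329, 1007, 0]) stool();
translate([-361, 304, 0]) stool();
translate([1019, 304, 0]) stool();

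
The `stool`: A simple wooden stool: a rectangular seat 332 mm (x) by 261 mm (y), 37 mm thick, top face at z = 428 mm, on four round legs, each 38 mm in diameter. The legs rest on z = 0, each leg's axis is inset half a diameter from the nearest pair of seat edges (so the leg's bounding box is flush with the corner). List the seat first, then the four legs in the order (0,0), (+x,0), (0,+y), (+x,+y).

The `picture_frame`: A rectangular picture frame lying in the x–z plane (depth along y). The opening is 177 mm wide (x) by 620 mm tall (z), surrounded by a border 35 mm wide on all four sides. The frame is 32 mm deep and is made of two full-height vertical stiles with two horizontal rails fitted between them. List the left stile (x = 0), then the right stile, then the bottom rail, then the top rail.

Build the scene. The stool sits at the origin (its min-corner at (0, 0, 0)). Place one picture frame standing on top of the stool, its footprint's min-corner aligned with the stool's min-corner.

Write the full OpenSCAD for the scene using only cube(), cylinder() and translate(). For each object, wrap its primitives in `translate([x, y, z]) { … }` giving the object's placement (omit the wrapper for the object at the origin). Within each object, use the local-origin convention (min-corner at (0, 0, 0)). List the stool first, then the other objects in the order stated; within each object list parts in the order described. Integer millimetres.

translate([0, 0, 391]) cube([332, 261, 37]);
translate([19, 19, 0]) cylinder(h = 391, r = 19);
translate([313, 19, 0]) cylinder(h = 391, r = 19);
translate([19, 242, 0]) cylinder(h = 391, r = 19);
translate([313, 242, 0]) cylinder(h = 391, r = 19);
translate([0, 0, 428]) {
  cube([35, 32, 690]);
  translate([212, 0, 0]) cube([35, 32, 690]);
  translate([35, 0, 0]) cube([177, 32, 35]);
  translate([35, 0, 655]) cube([177, 32, 35]);
}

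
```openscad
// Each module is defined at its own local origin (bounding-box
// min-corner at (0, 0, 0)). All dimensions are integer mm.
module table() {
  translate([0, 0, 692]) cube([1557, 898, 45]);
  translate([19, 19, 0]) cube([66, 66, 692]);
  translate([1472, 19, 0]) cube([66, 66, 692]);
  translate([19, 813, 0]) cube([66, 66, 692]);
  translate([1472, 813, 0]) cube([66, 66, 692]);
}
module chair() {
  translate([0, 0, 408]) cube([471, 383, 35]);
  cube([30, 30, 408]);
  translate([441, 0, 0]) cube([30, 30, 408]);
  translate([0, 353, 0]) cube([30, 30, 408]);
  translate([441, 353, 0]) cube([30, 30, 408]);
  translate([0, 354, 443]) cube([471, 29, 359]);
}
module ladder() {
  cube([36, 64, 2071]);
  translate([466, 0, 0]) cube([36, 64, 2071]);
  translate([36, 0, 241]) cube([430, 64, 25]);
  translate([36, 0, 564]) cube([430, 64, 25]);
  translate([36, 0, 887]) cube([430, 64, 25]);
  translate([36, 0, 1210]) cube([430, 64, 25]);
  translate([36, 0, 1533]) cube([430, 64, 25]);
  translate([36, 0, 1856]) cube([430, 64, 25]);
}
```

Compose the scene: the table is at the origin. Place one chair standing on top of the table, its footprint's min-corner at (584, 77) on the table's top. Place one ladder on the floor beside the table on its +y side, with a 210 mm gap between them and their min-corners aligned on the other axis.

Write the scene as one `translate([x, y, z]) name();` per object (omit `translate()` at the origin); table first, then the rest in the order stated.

table();
translate([584, 77, 737]) chair();
translate([0, 1108, 0]) ladder();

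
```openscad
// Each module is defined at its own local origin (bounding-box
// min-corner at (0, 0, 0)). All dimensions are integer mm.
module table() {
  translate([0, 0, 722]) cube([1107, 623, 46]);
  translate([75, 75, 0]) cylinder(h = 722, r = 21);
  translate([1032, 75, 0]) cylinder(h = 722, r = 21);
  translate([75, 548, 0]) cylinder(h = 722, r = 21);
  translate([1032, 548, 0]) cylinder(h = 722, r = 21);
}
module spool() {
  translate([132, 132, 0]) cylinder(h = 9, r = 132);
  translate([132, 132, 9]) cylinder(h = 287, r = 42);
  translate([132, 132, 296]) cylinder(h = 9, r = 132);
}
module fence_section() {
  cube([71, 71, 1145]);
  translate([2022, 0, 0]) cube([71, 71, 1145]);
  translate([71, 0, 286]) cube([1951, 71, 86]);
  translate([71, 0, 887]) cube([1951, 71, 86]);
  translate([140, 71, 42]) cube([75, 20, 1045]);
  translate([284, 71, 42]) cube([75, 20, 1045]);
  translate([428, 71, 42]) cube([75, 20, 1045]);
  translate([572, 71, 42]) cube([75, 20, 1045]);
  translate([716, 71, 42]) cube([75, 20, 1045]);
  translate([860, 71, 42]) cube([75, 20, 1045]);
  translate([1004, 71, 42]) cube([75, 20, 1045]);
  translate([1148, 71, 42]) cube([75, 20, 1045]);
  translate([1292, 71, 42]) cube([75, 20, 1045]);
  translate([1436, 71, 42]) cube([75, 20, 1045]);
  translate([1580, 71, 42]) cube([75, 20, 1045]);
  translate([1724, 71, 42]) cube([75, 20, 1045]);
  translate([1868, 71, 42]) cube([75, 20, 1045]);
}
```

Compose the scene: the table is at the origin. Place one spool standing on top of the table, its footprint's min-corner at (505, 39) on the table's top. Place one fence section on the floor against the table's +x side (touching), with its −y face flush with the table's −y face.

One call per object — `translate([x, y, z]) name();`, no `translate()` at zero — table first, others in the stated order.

table();
translate([505, 39, 768]) spool();
translate([1107, 0, 0]) fence_section();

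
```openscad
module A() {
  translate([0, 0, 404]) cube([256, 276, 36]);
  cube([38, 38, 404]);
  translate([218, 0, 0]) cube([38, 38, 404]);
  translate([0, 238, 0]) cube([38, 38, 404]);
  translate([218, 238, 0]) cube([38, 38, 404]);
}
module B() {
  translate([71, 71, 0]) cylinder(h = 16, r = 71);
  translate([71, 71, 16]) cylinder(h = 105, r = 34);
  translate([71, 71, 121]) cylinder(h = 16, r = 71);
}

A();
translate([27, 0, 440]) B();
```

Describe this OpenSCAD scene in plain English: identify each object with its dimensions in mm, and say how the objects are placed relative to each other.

A is a simple wooden stool: a rectangular seat 256 mm (x) by 276 mm (y), 36 mm thick, top face at z = 440 mm, on four square legs, each 38×38 mm in cross-section. The legs rest on z = 0, each flush with a corner of the seat.

B is a spool: two coaxial disc flanges of radius 71 mm and thickness 16 mm, joined by a core cylinder of radius 34 mm and height 105 mm. The lower flange rests on z = 0 and the three cylinders share a vertical axis.

The spool is on top of the stool.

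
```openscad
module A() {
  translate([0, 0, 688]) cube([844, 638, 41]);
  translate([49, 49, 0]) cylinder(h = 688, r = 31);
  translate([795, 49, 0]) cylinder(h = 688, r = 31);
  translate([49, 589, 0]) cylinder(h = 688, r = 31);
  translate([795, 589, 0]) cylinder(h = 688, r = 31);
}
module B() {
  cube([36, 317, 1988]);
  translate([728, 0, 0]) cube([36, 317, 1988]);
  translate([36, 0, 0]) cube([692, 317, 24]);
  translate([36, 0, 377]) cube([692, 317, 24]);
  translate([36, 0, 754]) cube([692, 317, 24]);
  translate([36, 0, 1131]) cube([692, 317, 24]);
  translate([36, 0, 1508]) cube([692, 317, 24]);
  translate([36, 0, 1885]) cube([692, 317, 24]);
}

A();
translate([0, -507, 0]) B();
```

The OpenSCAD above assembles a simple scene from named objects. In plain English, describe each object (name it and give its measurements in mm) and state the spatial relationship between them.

A is a rectangular dining table. The top is 844×638×41 mm with its upper surface at z = 729 mm. It stands on four round legs of 62 mm diameter, each leg's bounding box inset 18 mm from the nearest pair of top edges, running from the floor to the underside of the top.

B is a bookshelf 764 mm wide overall, 317 mm deep and 1988 mm tall. The two sides are 36 mm thick vertical panels. 6 horizontal shelves of 24 mm thickness span between the inner faces of the sides; the lowest shelf sits on the floor and shelves are stacked with a clear vertical gap of 353 mm between each pair.

The bookshelf is on the floor beside the table on its −y side.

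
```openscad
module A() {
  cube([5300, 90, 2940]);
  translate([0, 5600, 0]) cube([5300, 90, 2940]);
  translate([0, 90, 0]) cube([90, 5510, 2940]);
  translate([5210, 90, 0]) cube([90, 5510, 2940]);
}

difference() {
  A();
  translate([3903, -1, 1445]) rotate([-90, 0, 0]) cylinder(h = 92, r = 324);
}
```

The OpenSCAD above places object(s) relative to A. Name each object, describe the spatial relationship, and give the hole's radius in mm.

A is a house frame. The house frame has a circular hole through its front wall. The hole's radius is 324 mm.

The subtracted cylinder has r = 324 mm.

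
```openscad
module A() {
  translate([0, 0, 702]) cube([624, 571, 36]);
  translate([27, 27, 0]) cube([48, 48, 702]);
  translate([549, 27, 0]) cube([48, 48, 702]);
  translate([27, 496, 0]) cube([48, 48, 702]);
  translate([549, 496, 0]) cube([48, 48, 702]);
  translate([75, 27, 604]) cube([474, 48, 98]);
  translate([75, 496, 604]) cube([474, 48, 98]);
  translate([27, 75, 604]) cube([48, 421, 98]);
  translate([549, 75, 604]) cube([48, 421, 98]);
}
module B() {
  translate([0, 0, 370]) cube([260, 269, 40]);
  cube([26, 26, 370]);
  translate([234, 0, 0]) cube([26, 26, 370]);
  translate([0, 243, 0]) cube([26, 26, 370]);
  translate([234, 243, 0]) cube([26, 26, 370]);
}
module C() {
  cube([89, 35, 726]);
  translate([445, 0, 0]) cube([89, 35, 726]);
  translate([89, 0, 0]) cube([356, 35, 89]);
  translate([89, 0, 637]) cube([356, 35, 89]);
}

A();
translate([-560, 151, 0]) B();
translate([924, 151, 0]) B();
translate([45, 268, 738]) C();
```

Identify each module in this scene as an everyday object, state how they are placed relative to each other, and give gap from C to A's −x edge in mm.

The picture frame's min-x is at 45; the table's min-x is 0; gap = 45 mm.

A is a table. B is a stool. C is a picture frame. Two stools sit around the table at the −x, +x sides. The picture frame is on top of the table, centred. The gap from the picture frame to the table's −x edge is 45 mm.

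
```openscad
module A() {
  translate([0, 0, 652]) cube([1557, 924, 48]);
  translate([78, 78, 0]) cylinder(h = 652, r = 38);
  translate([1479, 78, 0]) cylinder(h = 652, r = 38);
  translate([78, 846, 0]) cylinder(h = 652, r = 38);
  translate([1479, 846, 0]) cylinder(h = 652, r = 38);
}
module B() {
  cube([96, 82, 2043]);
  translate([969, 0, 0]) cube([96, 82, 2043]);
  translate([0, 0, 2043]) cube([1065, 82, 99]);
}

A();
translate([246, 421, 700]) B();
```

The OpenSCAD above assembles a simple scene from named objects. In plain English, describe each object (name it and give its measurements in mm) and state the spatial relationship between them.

A is a table with a 1557×924 mm rectangular top, 48 mm thick, top surface at z = 700 mm, supported by four round legs of 76 mm diameter, each leg's bounding box inset 40 mm from the nearest pair of top edges, running from the floor.

B is a rectangular door frame: two vertical jambs of 96×82 mm section, 2043 mm tall, with a clear opening 873 mm wide between their inner faces. A header 99 mm tall and 82 mm deep lies on top of the jambs and spans the full outside width.

The door frame is on top of the table, centred.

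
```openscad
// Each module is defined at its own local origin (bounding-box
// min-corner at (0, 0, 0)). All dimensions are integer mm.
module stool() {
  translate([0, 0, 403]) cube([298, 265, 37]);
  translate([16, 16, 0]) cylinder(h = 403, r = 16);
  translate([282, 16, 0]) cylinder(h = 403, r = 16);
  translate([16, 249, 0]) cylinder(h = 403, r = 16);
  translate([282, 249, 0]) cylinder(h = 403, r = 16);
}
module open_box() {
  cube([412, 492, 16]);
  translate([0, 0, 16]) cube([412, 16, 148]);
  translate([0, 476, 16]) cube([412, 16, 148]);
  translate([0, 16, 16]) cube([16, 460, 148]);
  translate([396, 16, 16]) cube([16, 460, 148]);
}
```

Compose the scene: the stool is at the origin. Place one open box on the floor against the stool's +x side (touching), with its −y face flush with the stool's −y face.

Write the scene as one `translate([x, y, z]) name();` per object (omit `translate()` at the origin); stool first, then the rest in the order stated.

stool();
translate([298, 0, 0]) open_box();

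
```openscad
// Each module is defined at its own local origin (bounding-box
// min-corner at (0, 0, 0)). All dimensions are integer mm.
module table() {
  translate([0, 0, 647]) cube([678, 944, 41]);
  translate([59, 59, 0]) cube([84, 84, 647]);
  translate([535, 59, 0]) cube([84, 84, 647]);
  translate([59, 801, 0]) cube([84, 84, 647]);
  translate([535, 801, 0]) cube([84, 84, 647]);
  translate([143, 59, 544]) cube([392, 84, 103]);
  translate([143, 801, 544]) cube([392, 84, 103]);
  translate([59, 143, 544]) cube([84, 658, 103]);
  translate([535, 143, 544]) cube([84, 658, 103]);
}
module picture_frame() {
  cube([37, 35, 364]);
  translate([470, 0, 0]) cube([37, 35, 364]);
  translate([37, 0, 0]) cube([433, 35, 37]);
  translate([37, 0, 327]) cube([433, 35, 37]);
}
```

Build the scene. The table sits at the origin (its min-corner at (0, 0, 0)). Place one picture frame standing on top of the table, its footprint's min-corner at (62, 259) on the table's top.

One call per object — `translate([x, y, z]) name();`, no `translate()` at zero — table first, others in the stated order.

table();
translate([62, 259, 688]) picture_frame();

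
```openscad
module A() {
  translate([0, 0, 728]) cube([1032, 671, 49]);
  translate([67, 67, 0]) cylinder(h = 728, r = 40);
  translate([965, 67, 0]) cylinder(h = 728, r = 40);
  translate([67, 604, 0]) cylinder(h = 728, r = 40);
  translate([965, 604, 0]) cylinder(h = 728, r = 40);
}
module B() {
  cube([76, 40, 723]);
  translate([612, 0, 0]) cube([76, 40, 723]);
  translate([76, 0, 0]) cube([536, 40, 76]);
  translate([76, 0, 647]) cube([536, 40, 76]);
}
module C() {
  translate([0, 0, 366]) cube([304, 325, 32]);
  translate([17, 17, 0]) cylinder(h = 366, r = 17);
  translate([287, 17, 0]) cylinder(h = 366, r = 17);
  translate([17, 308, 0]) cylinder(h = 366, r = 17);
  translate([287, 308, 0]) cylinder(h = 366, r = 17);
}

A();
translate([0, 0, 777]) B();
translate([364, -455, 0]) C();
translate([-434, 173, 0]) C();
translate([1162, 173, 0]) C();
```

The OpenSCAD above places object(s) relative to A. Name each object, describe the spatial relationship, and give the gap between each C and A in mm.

Each stool's nearest face is 130 mm from the table's bounding box.

A is a table. B is a picture frame. C is a stool. The picture frame is on top of the table. Three stools sit around the table at the −y, −x, +x sides. The gap between each stool and the table is 130 mm.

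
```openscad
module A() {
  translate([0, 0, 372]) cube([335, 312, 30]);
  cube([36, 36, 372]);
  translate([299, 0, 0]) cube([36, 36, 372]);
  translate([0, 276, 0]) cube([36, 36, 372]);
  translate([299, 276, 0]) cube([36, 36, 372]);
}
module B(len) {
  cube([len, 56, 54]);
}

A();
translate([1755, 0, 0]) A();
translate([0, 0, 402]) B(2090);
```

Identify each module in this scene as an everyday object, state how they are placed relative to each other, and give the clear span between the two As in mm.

A is a stool. B is a beam. A beam spans the tops of two stools. The clear span between the two stools is 1420 mm.

Second stool starts at x = 1755; first ends at x = 335; clear span = 1755 − 335 = 1420 mm.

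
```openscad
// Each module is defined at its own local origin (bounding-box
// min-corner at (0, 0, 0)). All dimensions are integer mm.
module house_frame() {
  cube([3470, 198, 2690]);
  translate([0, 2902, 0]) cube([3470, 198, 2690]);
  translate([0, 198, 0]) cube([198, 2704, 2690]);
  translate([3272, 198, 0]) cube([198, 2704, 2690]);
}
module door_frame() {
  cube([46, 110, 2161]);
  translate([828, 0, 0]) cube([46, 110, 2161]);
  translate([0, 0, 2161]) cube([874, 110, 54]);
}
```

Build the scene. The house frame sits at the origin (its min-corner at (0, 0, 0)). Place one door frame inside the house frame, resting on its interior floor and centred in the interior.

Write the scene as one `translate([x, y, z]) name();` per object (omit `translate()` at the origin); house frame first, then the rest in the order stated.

house_frame();
translate([1298, 1495, 0]) door_frame();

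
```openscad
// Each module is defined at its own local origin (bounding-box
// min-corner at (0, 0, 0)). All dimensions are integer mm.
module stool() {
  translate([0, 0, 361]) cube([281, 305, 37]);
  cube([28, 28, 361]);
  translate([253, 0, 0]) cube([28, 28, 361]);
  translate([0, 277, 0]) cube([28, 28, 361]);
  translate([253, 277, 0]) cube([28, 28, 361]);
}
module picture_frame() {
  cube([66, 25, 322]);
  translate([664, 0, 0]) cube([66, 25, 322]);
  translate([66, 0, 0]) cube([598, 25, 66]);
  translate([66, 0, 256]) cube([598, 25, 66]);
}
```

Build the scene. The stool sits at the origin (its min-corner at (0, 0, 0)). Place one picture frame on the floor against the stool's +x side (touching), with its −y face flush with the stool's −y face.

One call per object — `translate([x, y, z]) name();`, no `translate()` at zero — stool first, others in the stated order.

stool();
translate([281, 0, 0]) picture_frame();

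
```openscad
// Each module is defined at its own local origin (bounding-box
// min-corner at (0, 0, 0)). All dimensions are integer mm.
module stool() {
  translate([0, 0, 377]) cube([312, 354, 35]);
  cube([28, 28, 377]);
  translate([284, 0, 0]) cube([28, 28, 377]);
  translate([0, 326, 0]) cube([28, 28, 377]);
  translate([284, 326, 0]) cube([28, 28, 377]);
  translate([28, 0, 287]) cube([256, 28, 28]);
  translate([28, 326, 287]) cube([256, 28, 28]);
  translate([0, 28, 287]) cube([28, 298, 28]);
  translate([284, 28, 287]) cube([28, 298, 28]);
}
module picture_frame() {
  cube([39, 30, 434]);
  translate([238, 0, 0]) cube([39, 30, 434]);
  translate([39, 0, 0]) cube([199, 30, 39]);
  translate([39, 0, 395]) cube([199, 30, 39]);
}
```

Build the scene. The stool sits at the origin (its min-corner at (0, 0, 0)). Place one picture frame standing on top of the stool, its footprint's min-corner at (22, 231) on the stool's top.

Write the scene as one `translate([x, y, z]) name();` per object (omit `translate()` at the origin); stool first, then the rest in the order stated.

stool();
translate([22, 231, 412]) picture_frame();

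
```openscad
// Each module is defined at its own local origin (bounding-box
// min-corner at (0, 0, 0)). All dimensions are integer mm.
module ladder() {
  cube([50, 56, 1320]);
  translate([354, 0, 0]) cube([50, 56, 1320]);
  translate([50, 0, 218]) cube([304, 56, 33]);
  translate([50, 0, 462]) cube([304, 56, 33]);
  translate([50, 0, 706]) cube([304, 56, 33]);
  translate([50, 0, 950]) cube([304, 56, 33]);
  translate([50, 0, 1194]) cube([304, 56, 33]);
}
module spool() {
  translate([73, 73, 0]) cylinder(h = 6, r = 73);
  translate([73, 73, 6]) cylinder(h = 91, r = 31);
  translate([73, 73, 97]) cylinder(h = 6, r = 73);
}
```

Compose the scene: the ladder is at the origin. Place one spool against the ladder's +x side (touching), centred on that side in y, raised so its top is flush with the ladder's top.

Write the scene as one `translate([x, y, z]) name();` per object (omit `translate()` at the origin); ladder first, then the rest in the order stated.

ladder();
translate([404, -45, 1217]) spool();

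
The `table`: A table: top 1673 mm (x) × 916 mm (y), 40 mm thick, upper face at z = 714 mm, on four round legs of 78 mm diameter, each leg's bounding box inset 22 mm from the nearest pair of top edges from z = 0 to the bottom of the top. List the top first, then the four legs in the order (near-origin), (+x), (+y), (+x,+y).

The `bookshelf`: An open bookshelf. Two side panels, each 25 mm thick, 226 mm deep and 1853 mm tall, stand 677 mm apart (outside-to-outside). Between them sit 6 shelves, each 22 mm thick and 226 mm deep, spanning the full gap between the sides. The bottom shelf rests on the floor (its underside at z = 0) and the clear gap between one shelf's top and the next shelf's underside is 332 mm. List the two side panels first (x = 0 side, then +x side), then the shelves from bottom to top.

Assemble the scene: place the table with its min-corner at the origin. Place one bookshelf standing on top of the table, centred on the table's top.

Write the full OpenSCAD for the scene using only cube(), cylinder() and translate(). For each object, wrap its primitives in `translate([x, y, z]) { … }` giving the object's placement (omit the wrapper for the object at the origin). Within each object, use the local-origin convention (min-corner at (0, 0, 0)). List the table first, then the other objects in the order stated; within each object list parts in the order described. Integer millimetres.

translate([0, 0, 674]) cube([1673, 916, 40]);
translate([61, 61, 0]) cylinder(h = 674, r = 39);
translate([1612, 61, 0]) cylinder(h = 674, r = 39);
translate([61, 855, 0]) cylinder(h = 674, r = 39);
translate([1612, 855, 0]) cylinder(h = 674, r = 39);
translate([498, 345, 714]) {
  cube([25, 226, 1853]);
  translate([652, 0, 0]) cube([25, 226, 1853]);
  translate([25, 0, 0]) cube([627, 226, 22]);
  translate([25, 0, 354]) cube([627, 226, 22]);
  translate([25, 0, 708]) cube([627, 226, 22]);
  translate([25, 0, 1062]) cube([627, 226, 22]);
  translate([25, 0, 1416]) cube([627, 226, 22]);
  translate([25, 0, 1770]) cube([627, 226, 22]);
}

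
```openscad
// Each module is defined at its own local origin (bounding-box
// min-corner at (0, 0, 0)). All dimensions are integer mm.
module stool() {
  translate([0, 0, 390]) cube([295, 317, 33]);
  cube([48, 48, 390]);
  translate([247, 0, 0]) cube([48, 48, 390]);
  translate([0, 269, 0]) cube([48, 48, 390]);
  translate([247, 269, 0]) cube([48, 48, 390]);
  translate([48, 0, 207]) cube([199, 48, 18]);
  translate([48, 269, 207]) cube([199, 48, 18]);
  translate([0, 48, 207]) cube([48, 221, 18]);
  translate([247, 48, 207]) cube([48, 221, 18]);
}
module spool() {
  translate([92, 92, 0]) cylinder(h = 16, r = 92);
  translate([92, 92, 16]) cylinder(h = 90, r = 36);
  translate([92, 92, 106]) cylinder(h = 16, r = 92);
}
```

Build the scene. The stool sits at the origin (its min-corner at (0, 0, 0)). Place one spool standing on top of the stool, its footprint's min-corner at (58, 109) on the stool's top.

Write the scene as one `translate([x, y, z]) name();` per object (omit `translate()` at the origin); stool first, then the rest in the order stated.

stool();
translate([58, 109, 423]) spool();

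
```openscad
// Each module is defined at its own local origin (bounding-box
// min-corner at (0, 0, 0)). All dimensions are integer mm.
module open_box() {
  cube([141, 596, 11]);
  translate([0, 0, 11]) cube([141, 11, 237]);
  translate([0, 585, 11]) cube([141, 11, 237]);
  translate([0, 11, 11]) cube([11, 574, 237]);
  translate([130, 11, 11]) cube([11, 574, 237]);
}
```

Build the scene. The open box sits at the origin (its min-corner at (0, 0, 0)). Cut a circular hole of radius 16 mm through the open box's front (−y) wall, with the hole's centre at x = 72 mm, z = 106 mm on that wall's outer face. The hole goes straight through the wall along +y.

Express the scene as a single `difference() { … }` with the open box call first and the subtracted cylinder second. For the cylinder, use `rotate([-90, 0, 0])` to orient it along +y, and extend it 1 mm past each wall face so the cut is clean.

difference() {
  open_box();
  translate([72, -1, 106]) rotate([-90, 0, 0]) cylinder(h = 13, r = 16);
}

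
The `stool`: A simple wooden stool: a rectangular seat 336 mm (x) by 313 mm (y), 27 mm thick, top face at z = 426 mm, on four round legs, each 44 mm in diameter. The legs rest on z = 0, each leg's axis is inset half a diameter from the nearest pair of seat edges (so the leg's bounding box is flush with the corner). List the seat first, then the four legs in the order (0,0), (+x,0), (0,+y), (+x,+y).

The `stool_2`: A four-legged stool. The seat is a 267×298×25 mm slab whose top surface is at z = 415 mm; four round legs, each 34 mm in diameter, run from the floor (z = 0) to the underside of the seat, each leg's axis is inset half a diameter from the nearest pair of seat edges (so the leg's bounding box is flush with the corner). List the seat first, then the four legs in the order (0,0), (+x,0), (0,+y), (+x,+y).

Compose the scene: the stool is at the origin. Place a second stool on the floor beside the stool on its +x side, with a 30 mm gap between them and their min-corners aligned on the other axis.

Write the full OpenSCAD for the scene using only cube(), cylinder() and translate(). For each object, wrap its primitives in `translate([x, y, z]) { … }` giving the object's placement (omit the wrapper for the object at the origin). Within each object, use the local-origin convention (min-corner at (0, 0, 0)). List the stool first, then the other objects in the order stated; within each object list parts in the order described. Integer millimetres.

translate([0, 0, 399]) cube([336, 313, 27]);
translate([22, 22, 0]) cylinder(h = 399, r = 22);
translate([314, 22, 0]) cylinder(h = 399, r = 22);
translate([22, 291, 0]) cylinder(h = 399, r = 22);
translate([314, 291, 0]) cylinder(h = 399, r = 22);
translate([366, 0, 0]) {
  translate([0, 0, 390]) cube([267, 298, 25]);
  translate([17, 17, 0]) cylinder(h = 390, r = 17);
  translate([250, 17, 0]) cylinder(h = 390, r = 17);
  translate([17, 281, 0]) cylinder(h = 390, r = 17);
  translate([250, 281, 0]) cylinder(h = 390, r = 17);
}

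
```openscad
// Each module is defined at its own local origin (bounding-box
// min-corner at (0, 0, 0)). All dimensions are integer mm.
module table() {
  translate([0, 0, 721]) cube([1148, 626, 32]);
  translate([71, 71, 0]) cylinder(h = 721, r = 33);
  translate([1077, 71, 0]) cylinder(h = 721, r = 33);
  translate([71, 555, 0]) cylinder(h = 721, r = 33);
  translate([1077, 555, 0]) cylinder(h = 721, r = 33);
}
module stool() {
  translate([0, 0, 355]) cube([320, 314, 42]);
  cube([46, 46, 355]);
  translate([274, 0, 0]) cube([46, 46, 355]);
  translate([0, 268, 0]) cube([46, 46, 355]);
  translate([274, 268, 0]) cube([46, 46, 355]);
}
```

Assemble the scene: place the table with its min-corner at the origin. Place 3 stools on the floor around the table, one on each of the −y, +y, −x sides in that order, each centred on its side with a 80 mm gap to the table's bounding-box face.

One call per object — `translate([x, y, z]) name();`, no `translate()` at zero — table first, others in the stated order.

table();
translate([414, -394, 0]) stool();
translate([414, 706, 0]) stool();
translate([-400, 156, 0]) stool();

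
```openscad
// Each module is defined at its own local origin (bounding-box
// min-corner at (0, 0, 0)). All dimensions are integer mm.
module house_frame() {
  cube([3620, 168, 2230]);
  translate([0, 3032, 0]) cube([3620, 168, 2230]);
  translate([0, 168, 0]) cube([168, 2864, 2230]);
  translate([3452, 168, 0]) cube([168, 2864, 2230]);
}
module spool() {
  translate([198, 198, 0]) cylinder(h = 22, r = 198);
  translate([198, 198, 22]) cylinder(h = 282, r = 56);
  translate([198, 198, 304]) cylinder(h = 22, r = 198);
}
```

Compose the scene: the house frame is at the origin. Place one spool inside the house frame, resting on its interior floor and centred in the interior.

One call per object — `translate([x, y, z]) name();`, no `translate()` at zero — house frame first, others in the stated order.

house_frame();
translate([1612, 1402, 0]) spool();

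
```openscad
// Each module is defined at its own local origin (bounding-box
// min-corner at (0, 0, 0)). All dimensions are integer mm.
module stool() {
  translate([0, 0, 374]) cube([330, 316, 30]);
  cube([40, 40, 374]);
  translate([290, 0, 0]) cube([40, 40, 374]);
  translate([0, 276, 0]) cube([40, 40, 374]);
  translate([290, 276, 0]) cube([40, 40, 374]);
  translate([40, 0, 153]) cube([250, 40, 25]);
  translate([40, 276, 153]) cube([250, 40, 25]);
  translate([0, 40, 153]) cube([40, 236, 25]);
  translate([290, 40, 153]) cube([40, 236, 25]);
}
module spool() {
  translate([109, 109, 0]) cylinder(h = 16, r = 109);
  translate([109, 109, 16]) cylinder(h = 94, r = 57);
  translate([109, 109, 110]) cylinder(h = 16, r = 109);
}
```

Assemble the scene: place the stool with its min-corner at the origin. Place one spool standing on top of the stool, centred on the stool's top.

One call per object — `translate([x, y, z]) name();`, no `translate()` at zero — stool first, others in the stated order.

stool();
translate([56, 49, 404]) spool();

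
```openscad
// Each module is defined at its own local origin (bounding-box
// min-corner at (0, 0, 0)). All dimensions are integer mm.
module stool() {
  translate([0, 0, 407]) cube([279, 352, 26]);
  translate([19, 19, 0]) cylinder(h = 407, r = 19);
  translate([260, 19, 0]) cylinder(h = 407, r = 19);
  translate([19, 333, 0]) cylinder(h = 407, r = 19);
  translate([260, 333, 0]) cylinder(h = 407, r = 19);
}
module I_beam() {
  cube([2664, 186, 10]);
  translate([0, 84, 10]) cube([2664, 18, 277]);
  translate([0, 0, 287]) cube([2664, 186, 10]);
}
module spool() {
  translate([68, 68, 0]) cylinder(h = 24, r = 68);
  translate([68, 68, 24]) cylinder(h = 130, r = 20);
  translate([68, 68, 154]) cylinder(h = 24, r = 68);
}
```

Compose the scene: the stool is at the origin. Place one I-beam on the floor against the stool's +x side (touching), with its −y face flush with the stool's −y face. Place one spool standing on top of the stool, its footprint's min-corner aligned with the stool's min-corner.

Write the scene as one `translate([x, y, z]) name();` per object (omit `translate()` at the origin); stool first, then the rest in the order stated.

stool();
translate([279, 0, 0]) I_beam();
translate([0, 0, 433]) spool();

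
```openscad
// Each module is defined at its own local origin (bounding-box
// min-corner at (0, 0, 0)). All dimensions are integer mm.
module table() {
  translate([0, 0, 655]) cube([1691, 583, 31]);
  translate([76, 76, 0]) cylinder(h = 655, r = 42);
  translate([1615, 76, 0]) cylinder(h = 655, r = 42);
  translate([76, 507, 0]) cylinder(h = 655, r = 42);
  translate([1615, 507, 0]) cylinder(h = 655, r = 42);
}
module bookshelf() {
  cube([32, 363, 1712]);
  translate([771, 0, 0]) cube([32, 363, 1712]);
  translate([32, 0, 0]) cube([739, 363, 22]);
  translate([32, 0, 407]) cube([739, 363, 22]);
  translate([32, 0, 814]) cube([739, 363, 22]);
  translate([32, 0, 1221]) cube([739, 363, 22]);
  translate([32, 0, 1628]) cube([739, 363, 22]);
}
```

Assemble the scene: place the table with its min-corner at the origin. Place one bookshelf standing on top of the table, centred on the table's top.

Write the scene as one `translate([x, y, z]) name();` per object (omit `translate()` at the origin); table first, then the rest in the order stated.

table();
translate([444, 110, 686]) bookshelf();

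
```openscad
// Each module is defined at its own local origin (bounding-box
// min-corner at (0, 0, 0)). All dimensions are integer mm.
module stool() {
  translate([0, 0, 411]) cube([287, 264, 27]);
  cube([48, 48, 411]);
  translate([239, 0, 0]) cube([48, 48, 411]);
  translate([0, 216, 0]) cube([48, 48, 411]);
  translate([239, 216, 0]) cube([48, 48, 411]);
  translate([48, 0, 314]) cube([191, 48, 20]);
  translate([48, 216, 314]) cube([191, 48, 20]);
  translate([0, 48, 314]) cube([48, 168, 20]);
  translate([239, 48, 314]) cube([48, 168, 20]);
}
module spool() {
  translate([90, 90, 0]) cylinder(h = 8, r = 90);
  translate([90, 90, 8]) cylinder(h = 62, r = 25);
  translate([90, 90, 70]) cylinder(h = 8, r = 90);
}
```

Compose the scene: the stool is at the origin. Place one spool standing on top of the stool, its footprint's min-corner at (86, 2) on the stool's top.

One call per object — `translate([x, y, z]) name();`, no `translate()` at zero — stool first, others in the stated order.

stool();
translate([86, 2, 438]) spool();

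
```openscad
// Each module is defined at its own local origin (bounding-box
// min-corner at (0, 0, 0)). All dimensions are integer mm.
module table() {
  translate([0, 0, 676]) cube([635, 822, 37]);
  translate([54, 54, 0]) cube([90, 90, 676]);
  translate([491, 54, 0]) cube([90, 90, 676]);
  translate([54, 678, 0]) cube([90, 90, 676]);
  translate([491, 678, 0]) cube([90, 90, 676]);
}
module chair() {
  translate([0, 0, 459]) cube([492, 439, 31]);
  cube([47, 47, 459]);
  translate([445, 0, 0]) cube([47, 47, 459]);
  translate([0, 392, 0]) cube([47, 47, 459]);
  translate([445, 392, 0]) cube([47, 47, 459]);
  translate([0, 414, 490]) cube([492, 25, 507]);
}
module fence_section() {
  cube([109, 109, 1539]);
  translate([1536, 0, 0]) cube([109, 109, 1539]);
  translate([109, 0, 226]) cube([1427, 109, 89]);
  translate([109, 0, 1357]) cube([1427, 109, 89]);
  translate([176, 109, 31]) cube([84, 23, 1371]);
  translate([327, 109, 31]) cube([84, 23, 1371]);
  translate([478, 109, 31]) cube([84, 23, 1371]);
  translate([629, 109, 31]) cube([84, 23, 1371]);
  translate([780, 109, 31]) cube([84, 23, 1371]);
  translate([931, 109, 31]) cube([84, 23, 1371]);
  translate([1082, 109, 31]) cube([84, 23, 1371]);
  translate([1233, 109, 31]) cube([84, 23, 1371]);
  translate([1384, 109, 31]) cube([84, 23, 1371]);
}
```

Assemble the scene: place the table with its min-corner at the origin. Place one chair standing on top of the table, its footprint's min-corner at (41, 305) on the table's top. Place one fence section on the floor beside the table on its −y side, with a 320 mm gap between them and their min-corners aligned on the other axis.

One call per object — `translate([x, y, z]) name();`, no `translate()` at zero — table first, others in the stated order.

table();
translate([41, 305, 713]) chair();
translate([0, -452, 0]) fence_section();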